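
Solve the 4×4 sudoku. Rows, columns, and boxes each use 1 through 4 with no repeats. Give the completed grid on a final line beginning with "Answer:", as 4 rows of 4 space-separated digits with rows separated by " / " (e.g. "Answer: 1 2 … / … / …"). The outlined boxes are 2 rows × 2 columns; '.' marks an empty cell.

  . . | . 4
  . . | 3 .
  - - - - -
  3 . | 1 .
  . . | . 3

Step 1. [r1c3∈{2}] r1c3 has the single candidate 2 ⇒ r1c3=2.
Step 2. [r1c1∈{1}] r1c1's peers cover all but 1, so r1c1=1.
Step 3. [r3c2∈{2,4}] row 3 places 4 nowhere but r3c2. So r3c2=4.
Step 4. [r4c1∈{2}] r4c1's peers cover all but 2, so r4c1=2.
Step 5. [r2c2∈{2}] r2c2 is down to just 2 ⇒ r2c2=2.
Step 6. [r3c4∈{2}] nothing but 2 survives at r3c4. So r3c4=2.
Step 7. [r1c2∈{3}] r1c2 is down to just 3, so r1c2=3.
Step 8. [r2c1∈{4}] nothing but 4 survives at r2c1. So r2c1=4.
Step 9. [r2c4∈{1}] r2c4 has the single candidate 1 ⇒ r2c4=1.
Step 10. [r4c3∈{4}] nothing but 4 survives at r4c3 ⇒ r4c3=4.
Step 11. [r4c2∈{1}] nothing but 1 survives at r4c2. So r4c2=1.

Answer: 1 3 2 4 / 4 2 3 1 / 3 4 1 2 / 2 1 4 3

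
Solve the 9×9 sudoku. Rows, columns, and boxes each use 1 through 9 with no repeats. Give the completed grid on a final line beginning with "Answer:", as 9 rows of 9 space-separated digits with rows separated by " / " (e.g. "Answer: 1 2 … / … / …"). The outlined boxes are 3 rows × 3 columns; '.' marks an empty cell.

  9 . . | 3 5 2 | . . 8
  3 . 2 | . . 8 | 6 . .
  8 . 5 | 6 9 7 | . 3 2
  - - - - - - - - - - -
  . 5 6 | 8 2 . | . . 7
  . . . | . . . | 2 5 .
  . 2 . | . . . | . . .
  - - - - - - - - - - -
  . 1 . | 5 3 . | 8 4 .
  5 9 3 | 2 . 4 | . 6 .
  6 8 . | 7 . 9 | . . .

Step 1. [r3c7∈{1,4}] across row 3, 1 lands solely at r3c7, so r3c7=1.
Step 2. [r9c5∈{1}] r9c5's peers cover all but 1, so r9c5=1.
Step 3. [r5c3∈{1,4,7,8,9}] in row 5, 8 fits only at r5c3. So r5c3=8.
Step 4. [r6c3∈{1,4,7,9}] across col 3, 9 lands solely at r6c3, so r6c3=9.
Step 5. [r2c5∈{4}] r2c5 has the single candidate 4. So r2c5=4.
Step 6. [r1c7∈{4,7}] in box 3, 4 fits only at r1c7 ⇒ r1c7=4.
Step 7. [r6c7∈{3}] r6c7 has the single candidate 3. So r6c7=3.
Step 8. [r4c1∈{1,4}] r4c1 is the only open cell in row 4 admitting 4. So r4c1=4.
Step 9. [r2c2∈{7}] nothing but 7 survives at r2c2. So r2c2=7.
Step 10. [r5c4∈{1,4,9}] across col 4, 9 lands solely at r5c4 ⇒ r5c4=9.
Step 11. [r5c9∈{1,4,6}] across row 5, 4 lands solely at r5c9 ⇒ r5c9=4.
Step 12. [r6c9∈{1,6}] r6c9 is the only open cell in col 9 admitting 6 ⇒ r6c9=6.
Step 13. [r2c9∈{5,9}] in row 2, 5 fits only at r2c9. So r2c9=5.
Step 14. [r5c5∈{6,7}] in col 5, 6 fits only at r5c5, so r5c5=6.
Step 15. [r5c1∈{1,7}] row 5 places 7 nowhere but r5c1 ⇒ r5c1=7.
Step 16. [r5c6∈{1,3}] row 5 places 1 nowhere but r5c6, so r5c6=1.
Step 17. [r4c8∈{1,9}] in row 4, 1 fits only at r4c8 ⇒ r4c8=1.
Step 18. [r6c4∈{4}] nothing but 4 survives at r6c4, so r6c4=4.
Step 19. [r7c3∈{7}] r7c3's peers cover all but 7, so r7c3=7.
Step 20. [r8c7∈{7}] r8c7 has the single candidate 7. So r8c7=7.
Step 21. [r3c2∈{4}] r3c2 is down to just 4. So r3c2=4.
Step 22. [r8c5∈{8}] nothing but 8 survives at r8c5, so r8c5=8.
Step 23. [r9c8∈{2}] r9c8's peers cover all but 2. So r9c8=2.
Step 24. [r9c3∈{4}] nothing but 4 survives at r9c3, so r9c3=4.
Step 25. [r6c5∈{7}] only 7 remains possible at r6c5 ⇒ r6c5=7.
Step 26. [r4c6∈{3}] only 3 remains possible at r4c6, so r4c6=3.
Step 27. [r7c6∈{6}] r7c6 has the single candidate 6 ⇒ r7c6=6.
Step 28. [r1c2∈{6}] r1c2 has the single candidate 6, so r1c2=6.
Step 29. [r6c6∈{5}] r6c6 is down to just 5. So r6c6=5.
Step 30. [r6c1∈{1}] nothing but 1 survives at r6c1, so r6c1=1.
Step 31. [r4c7∈{9}] only 9 remains possible at r4c7 ⇒ r4c7=9.
Step 32. [r2c4∈{1}] r2c4 has the single candidate 1. So r2c4=1.
Step 33. [r6c8∈{8}] r6c8's peers cover all but 8. So r6c8=8.
Step 34. [r8c9∈{1}] only 1 remains possible at r8c9. So r8c9=1.
Step 35. [r9c9∈{3}] only 3 remains possible at r9c9. So r9c9=3.
Step 36. [r1c3∈{1}] r1c3's peers cover all but 1 ⇒ r1c3=1.
Step 37. [r5c2∈{3}] r5c2 has the single candidate 3 ⇒ r5c2=3.
Step 38. [r2c8∈{9}] r2c8's peers cover all but 9. So r2c8=9.
Step 39. [r7c1∈{2}] r7c1 is down to just 2, so r7c1=2.
Step 40. [r9c7∈{5}] nothing but 5 survives at r9c7. So r9c7=5.
Step 41. [r7c9∈{9}] nothing but 9 survives at r7c9 ⇒ r7c9=9.
Step 42. [r1c8∈{7}] r1c8 is down to just 7, so r1c8=7.

Answer: 9 6 1 3 5 2 4 7 8 / 3 7 2 1 4 8 6 9 5 / 8 4 5 6 9 7 1 3 2 / 4 5 6 8 2 3 9 1 7 / 7 3 8 9 6 1 2 5 4 / 1 2 9 4 7 5 3 8 6 / 2 1 7 5 3 6 8 4 9 / 5 9 3 2 8 4 7 6 1 / 6 8 4 7 1 9 5 2 3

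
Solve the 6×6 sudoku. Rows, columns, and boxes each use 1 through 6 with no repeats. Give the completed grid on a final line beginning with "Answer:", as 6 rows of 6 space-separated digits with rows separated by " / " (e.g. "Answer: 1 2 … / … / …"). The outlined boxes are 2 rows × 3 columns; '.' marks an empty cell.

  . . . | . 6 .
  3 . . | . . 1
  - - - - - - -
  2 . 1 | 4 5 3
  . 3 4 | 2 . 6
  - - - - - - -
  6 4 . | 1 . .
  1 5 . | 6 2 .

Step 1. [r1c6∈{2,4,5}] 2 has one home in col 6: r1c6. So r1c6=2.
Step 2. [r2c3∈{2,5,6}] col 3 places 6 nowhere but r2c3. So r2c3=6.
Step 3. [r1c3∈{5}] r1c3 is down to just 5. So r1c3=5.
Step 4. [r5c3∈{2,3}] row 5 places 2 nowhere but r5c3. So r5c3=2.
Step 5. [r6c6∈{4}] r6c6's peers cover all but 4 ⇒ r6c6=4.
Step 6. [r5c6∈{5}] only 5 remains possible at r5c6 ⇒ r5c6=5.
Step 7. [r2c4∈{5}] r2c4 is down to just 5. So r2c4=5.
Step 8. [r3c2∈{6}] r3c2's peers cover all but 6. So r3c2=6.
Step 9. [r4c1∈{5}] r4c1's peers cover all but 5, so r4c1=5.
Step 10. [r1c2∈{1}] nothing but 1 survives at r1c2, so r1c2=1.
Step 11. [r1c4∈{3}] r1c4 is down to just 3. So r1c4=3.
Step 12. [r2c5∈{4}] only 4 remains possible at r2c5. So r2c5=4.
Step 13. [r1c1∈{4}] r1c1 is down to just 4 ⇒ r1c1=4.
Step 14. [r6c3∈{3}] nothing but 3 survives at r6c3 ⇒ r6c3=3.
Step 15. [r5c5∈{3}] nothing but 3 survives at r5c5. So r5c5=3.
Step 16. [r2c2∈{2}] only 2 remains possible at r2c2. So r2c2=2.
Step 17. [r4c5∈{1}] r4c5 is down to just 1. So r4c5=1.

Answer: 4 1 5 3 6 2 / 3 2 6 5 4 1 / 2 6 1 4 5 3 / 5 3 4 2 1 6 / 6 4 2 1 3 5 / 1 5 3 6 2 4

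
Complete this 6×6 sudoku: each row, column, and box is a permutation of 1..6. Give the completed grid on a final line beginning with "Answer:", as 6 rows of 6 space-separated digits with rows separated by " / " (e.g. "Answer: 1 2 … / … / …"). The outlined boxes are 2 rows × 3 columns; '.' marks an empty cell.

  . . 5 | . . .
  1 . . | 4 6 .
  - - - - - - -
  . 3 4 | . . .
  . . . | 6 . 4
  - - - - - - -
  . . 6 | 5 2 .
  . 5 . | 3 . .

Step 1. [r5c6∈{1}] r5c6's peers cover all but 1. So r5c6=1.
Step 2. [r2c2∈{2}] r2c2's peers cover all but 2. So r2c2=2.
Step 3. [r3c1∈{2,5,6}] r3c1 is the only open cell in row 3 admitting 6. So r3c1=6.
Step 4. [r4c5∈{1,3,5}] across row 4, 3 lands solely at r4c5, so r4c5=3.
Step 5. [r5c2∈{4}] r5c2 is down to just 4 ⇒ r5c2=4.
Step 6. [r6c3∈{1,2}] across row 6, 1 lands solely at r6c3, so r6c3=1.
Step 7. [r2c6∈{3,5}] in row 2, 5 fits only at r2c6. So r2c6=5.
Step 8. [r3c6∈{2}] only 2 remains possible at r3c6, so r3c6=2.
Step 9. [r1c5∈{1}] r1c5 has the single candidate 1, so r1c5=1.
Step 10. [r5c1∈{3}] nothing but 3 survives at r5c1 ⇒ r5c1=3.
Step 11. [r6c1∈{2}] nothing but 2 survives at r6c1. So r6c1=2.
Step 12. [r4c3∈{2}] only 2 remains possible at r4c3, so r4c3=2.
Step 13. [r1c2∈{6}] r1c2 has the single candidate 6, so r1c2=6.
Step 14. [r6c6∈{6}] r6c6 is down to just 6. So r6c6=6.
Step 15. [r3c4∈{1}] nothing but 1 survives at r3c4. So r3c4=1.
Step 16. [r6c5∈{4}] r6c5 has the single candidate 4 ⇒ r6c5=4.
Step 17. [r1c6∈{3}] only 3 remains possible at r1c6. So r1c6=3.
Step 18. [r4c2∈{1}] r4c2's peers cover all but 1, so r4c2=1.
Step 19. [r1c4∈{2}] nothing but 2 survives at r1c4, so r1c4=2.
Step 20. [r2c3∈{3}] r2c3 has the single candidate 3 ⇒ r2c3=3.
Step 21. [r3c5∈{5}] r3c5's peers cover all but 5, so r3c5=5.
Step 22. [r4c1∈{5}] r4c1 is down to just 5 ⇒ r4c1=5.
Step 23. [r1c1∈{4}] r1c1 is down to just 4 ⇒ r1c1=4.

Answer: 4 6 5 2 1 3 / 1 2 3 4 6 5 / 6 3 4 1 5 2 / 5 1 2 6 3 4 / 3 4 6 5 2 1 / 2 5 1 3 4 6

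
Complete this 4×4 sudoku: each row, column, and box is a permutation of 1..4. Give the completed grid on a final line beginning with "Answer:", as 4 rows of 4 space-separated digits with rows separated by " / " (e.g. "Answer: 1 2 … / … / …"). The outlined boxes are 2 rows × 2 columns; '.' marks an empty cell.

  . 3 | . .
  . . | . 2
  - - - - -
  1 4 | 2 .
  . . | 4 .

Step 1. [r1c1∈{2,4}] across row 1, 2 lands solely at r1c1 ⇒ r1c1=2.
Step 2. [r1c3∈{1}] only 1 remains possible at r1c3 ⇒ r1c3=1.
Step 3. [r4c4∈{1,3}] 1 has one home in row 4: r4c4 ⇒ r4c4=1.
Step 4. [r1c4∈{4}] r1c4 is down to just 4, so r1c4=4.
Step 5. [r2c1∈{4}] r2c1 has the single candidate 4 ⇒ r2c1=4.
Step 6. [r4c2∈{2}] r4c2 has the single candidate 2 ⇒ r4c2=2.
Step 7. [r2c3∈{3}] r2c3's peers cover all but 3 ⇒ r2c3=3.
Step 8. [r3c4∈{3}] r3c4's peers cover all but 3, so r3c4=3.
Step 9. [r2c2∈{1}] r2c2's peers cover all but 1 ⇒ r2c2=1.
Step 10. [r4c1∈{3}] r4c1 has the single candidate 3 ⇒ r4c1=3.

Answer: 2 3 1 4 / 4 1 3 2 / 1 4 2 3 / 3 2 4 1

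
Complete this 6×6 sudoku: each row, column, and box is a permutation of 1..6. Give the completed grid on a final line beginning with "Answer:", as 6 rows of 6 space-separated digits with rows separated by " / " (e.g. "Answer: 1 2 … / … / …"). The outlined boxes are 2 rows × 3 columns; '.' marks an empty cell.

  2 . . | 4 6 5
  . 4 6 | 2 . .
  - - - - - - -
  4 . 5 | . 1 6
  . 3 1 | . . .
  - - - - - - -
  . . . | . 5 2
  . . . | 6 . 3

Step 1. [r6c2∈{1,2,5}] across col 2, 5 lands solely at r6c2 ⇒ r6c2=5.
Step 2. [r6c1∈{1}] r6c1's peers cover all but 1. So r6c1=1.
Step 3. [r5c3∈{3,4}] 4 has one home in row 5: r5c3. So r5c3=4.
Step 4. [r5c1∈{3,6}] in row 5, 3 fits only at r5c1. So r5c1=3.
Step 5. [r4c6∈{4}] r4c6 is down to just 4 ⇒ r4c6=4.
Step 6. [r6c5∈{4}] r6c5's peers cover all but 4 ⇒ r6c5=4.
Step 7. [r2c1∈{5}] r2c1 has the single candidate 5 ⇒ r2c1=5.
Step 8. [r4c1∈{6}] r4c1's peers cover all but 6 ⇒ r4c1=6.
Step 9. [r3c2∈{2}] nothing but 2 survives at r3c2, so r3c2=2.
Step 10. [r6c3∈{2}] r6c3's peers cover all but 2. So r6c3=2.
Step 11. [r4c4∈{5}] r4c4's peers cover all but 5 ⇒ r4c4=5.
Step 12. [r1c2∈{1}] r1c2 is down to just 1, so r1c2=1.
Step 13. [r2c6∈{1}] only 1 remains possible at r2c6 ⇒ r2c6=1.
Step 14. [r3c4∈{3}] r3c4 is down to just 3. So r3c4=3.
Step 15. [r2c5∈{3}] r2c5 is down to just 3 ⇒ r2c5=3.
Step 16. [r5c4∈{1}] r5c4 is down to just 1 ⇒ r5c4=1.
Step 17. [r5c2∈{6}] only 6 remains possible at r5c2. So r5c2=6.
Step 18. [r1c3∈{3}] nothing but 3 survives at r1c3, so r1c3=3.
Step 19. [r4c5∈{2}] r4c5 is down to just 2 ⇒ r4c5=2.

Answer: 2 1 3 4 6 5 / 5 4 6 2 3 1 / 4 2 5 3 1 6 / 6 3 1 5 2 4 / 3 6 4 1 5 2 / 1 5 2 6 4 3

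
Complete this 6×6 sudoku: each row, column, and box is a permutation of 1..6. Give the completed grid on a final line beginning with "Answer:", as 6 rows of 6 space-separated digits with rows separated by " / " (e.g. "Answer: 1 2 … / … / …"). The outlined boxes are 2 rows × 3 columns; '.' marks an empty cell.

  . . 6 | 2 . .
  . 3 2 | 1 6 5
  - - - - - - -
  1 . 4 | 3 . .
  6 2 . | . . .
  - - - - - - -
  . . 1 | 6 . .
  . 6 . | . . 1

Step 1. [r2c1∈{4}] r2c1 has the single candidate 4, so r2c1=4.
Step 2. [r3c2∈{5}] r3c2 is down to just 5, so r3c2=5.
Step 3. [r6c3∈{3,5}] across col 3, 5 lands solely at r6c3, so r6c3=5.
Step 4. [r4c6∈{4}] r4c6 has the single candidate 4, so r4c6=4.
Step 5. [r5c5∈{2,3,4,5}] across row 5, 5 lands solely at r5c5. So r5c5=5.
Step 6. [r1c6∈{3}] r1c6's peers cover all but 3 ⇒ r1c6=3.
Step 7. [r5c6∈{2}] r5c6's peers cover all but 2 ⇒ r5c6=2.
Step 8. [r6c5∈{3,4}] across col 5, 3 lands solely at r6c5 ⇒ r6c5=3.
Step 9. [r5c1∈{3}] r5c1 has the single candidate 3. So r5c1=3.
Step 10. [r4c4∈{5}] only 5 remains possible at r4c4, so r4c4=5.
Step 11. [r1c1∈{5}] r1c1's peers cover all but 5. So r1c1=5.
Step 12. [r4c5∈{1}] r4c5 is down to just 1 ⇒ r4c5=1.
Step 13. [r4c3∈{3}] only 3 remains possible at r4c3 ⇒ r4c3=3.
Step 14. [r3c5∈{2}] r3c5 has the single candidate 2, so r3c5=2.
Step 15. [r3c6∈{6}] only 6 remains possible at r3c6 ⇒ r3c6=6.
Step 16. [r1c2∈{1}] r1c2's peers cover all but 1 ⇒ r1c2=1.
Step 17. [r6c4∈{4}] nothing but 4 survives at r6c4. So r6c4=4.
Step 18. [r6c1∈{2}] nothing but 2 survives at r6c1, so r6c1=2.
Step 19. [r1c5∈{4}] r1c5's peers cover all but 4. So r1c5=4.
Step 20. [r5c2∈{4}] r5c2's peers cover all but 4. So r5c2=4.

Answer: 5 1 6 2 4 3 / 4 3 2 1 6 5 / 1 5 4 3 2 6 / 6 2 3 5 1 4 / 3 4 1 6 5 2 / 2 6 5 4 3 1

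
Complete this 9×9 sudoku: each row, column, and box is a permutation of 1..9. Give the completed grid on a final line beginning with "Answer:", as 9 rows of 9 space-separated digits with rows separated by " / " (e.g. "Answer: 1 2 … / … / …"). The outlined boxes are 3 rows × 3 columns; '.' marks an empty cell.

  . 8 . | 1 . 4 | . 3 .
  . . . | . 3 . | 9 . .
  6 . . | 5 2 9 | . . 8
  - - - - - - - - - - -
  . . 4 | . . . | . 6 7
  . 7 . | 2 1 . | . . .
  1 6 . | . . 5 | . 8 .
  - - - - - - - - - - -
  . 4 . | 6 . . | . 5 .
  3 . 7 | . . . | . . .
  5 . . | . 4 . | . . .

Step 1. [r4c7∈{1,2,3,5}] in row 4, 1 fits only at r4c7, so r4c7=1.
Step 2. [r9c3∈{1,2,6,8,9}] col 3 places 6 nowhere but r9c3 ⇒ r9c3=6.
Step 3. [r6c4∈{3,4,7,9}] 4 has one home in col 4: r6c4. So r6c4=4.
Step 4. [r4c2∈{2,3,5,9}] across row 4, 5 lands solely at r4c2, so r4c2=5.
Step 5. [r4c1∈{2,8,9}] row 4 places 2 nowhere but r4c1, so r4c1=2.
Step 6. [r1c5∈{6,7}] 6 has one home in col 5: r1c5, so r1c5=6.
Step 7. [r2c9∈{1,2,4,5,6}] in row 2, 6 fits only at r2c9, so r2c9=6.
Step 8. [r8c7∈{2,4,6,8}] 6 has one home in row 8: r8c7, so r8c7=6.
Step 9. [r2c3∈{1,2,5}] row 2 places 5 nowhere but r2c3 ⇒ r2c3=5.
Step 10. [r2c1∈{4,7}] r2c1 is the only open cell in col 1 admitting 4, so r2c1=4.
Step 11. [r1c1∈{7,9}] across col 1, 7 lands solely at r1c1 ⇒ r1c1=7.
Step 12. [r1c3∈{2,9}] r1c3 is the only open cell in row 1 admitting 9, so r1c3=9.
Step 13. [r7c3∈{1,2,8}] across col 3, 2 lands solely at r7c3. So r7c3=2.
Step 14. [r7c1∈{8,9}] across box 7, 8 lands solely at r7c1. So r7c1=8.
Step 15. [r9c7∈{2,3,7,8}] in col 7, 8 fits only at r9c7. So r9c7=8.
Step 16. [r6c3∈{3}] r6c3's peers cover all but 3. So r6c3=3.
Step 17. [r3c3∈{1}] r3c3 is down to just 1, so r3c3=1.
Step 18. [r2c8∈{1,2,7}] r2c8 is the only open cell in row 2 admitting 1. So r2c8=1.
Step 19. [r8c5∈{5,8,9}] r8c5 is the only open cell in row 8 admitting 5, so r8c5=5.
Step 20. [r4c5∈{8,9}] r4c5 is the only open cell in col 5 admitting 8, so r4c5=8.
Step 21. [r4c6∈{3}] r4c6 has the single candidate 3, so r4c6=3.
Step 22. [r4c4∈{9}] r4c4's peers cover all but 9 ⇒ r4c4=9.
Step 23. [r6c9∈{2,9}] row 6 places 9 nowhere but r6c9 ⇒ r6c9=9.
Step 24. [r5c8∈{4}] r5c8's peers cover all but 4. So r5c8=4.
Step 25. [r9c4∈{3,7}] in col 4, 3 fits only at r9c4 ⇒ r9c4=3.
Step 26. [r8c9∈{1,2,4}] row 8 places 4 nowhere but r8c9, so r8c9=4.
Step 27. [r8c4∈{8}] r8c4 is down to just 8. So r8c4=8.
Step 28. [r3c8∈{7}] r3c8 is down to just 7, so r3c8=7.
Step 29. [r9c6∈{1,2,7}] r9c6 is the only open cell in row 9 admitting 7 ⇒ r9c6=7.
Step 30. [r8c6∈{1,2}] r8c6 is the only open cell in col 6 admitting 2 ⇒ r8c6=2.
Step 31. [r9c8∈{2,9}] in col 8, 2 fits only at r9c8. So r9c8=2.
Step 32. [r8c2∈{1,9}] across row 8, 1 lands solely at r8c2. So r8c2=1.
Step 33. [r1c9∈{2,5}] col 9 places 2 nowhere but r1c9. So r1c9=2.
Step 34. [r5c9∈{3,5}] col 9 places 5 nowhere but r5c9, so r5c9=5.
Step 35. [r7c9∈{1,3}] col 9 places 3 nowhere but r7c9. So r7c9=3.
Step 36. [r2c2∈{2}] nothing but 2 survives at r2c2, so r2c2=2.
Step 37. [r3c2∈{3}] r3c2 is down to just 3. So r3c2=3.
Step 38. [r7c6∈{1}] nothing but 1 survives at r7c6. So r7c6=1.
Step 39. [r6c7∈{2}] only 2 remains possible at r6c7, so r6c7=2.
Step 40. [r7c7∈{7}] nothing but 7 survives at r7c7. So r7c7=7.
Step 41. [r2c4∈{7}] r2c4 has the single candidate 7. So r2c4=7.
Step 42. [r2c6∈{8}] only 8 remains possible at r2c6, so r2c6=8.
Step 43. [r6c5∈{7}] r6c5 has the single candidate 7, so r6c5=7.
Step 44. [r7c5∈{9}] only 9 remains possible at r7c5. So r7c5=9.
Step 45. [r9c2∈{9}] nothing but 9 survives at r9c2 ⇒ r9c2=9.
Step 46. [r5c7∈{3}] r5c7 has the single candidate 3, so r5c7=3.
Step 47. [r1c7∈{5}] r1c7's peers cover all but 5 ⇒ r1c7=5.
Step 48. [r5c6∈{6}] nothing but 6 survives at r5c6 ⇒ r5c6=6.
Step 49. [r5c1∈{9}] nothing but 9 survives at r5c1 ⇒ r5c1=9.
Step 50. [r9c9∈{1}] r9c9 has the single candidate 1, so r9c9=1.
Step 51. [r3c7∈{4}] only 4 remains possible at r3c7, so r3c7=4.
Step 52. [r8c8∈{9}] r8c8 has the single candidate 9. So r8c8=9.
Step 53. [r5c3∈{8}] r5c3 is down to just 8 ⇒ r5c3=8.

Answer: 7 8 9 1 6 4 5 3 2 / 4 2 5 7 3 8 9 1 6 / 6 3 1 5 2 9 4 7 8 / 2 5 4 9 8 3 1 6 7 / 9 7 8 2 1 6 3 4 5 / 1 6 3 4 7 5 2 8 9 / 8 4 2 6 9 1 7 5 3 / 3 1 7 8 5 2 6 9 4 / 5 9 6 3 4 7 8 2 1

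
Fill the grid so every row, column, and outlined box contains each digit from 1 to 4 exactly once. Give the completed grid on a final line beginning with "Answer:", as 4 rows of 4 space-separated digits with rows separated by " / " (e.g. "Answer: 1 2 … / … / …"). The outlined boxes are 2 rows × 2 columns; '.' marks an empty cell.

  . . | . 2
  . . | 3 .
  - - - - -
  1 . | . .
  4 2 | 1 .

Step 1. [r1c2∈{1,3,4}] 1 has one home in row 1: r1c2 ⇒ r1c2=1.
Step 2. [r1c3∈{4}] r1c3's peers cover all but 4 ⇒ r1c3=4.
Step 3. [r3c2∈{3}] r3c2's peers cover all but 3. So r3c2=3.
Step 4. [r3c4∈{4}] nothing but 4 survives at r3c4, so r3c4=4.
Step 5. [r1c1∈{3}] nothing but 3 survives at r1c1. So r1c1=3.
Step 6. [r4c4∈{3}] r4c4 is down to just 3, so r4c4=3.
Step 7. [r2c1∈{2}] r2c1 has the single candidate 2 ⇒ r2c1=2.
Step 8. [r3c3∈{2}] r3c3 has the single candidate 2. So r3c3=2.
Step 9. [r2c4∈{1}] r2c4 is down to just 1. So r2c4=1.
Step 10. [r2c2∈{4}] only 4 remains possible at r2c2. So r2c2=4.

Answer: 3 1 4 2 / 2 4 3 1 / 1 3 2 4 / 4 2 1 3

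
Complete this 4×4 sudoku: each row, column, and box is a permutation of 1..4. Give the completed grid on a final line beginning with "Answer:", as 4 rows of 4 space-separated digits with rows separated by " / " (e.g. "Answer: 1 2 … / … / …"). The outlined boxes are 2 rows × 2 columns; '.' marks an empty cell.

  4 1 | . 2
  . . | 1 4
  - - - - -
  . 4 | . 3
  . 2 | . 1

Step 1. [r2c1∈{2,3}] across row 2, 2 lands solely at r2c1 ⇒ r2c1=2.
Step 2. [r4c3∈{4}] nothing but 4 survives at r4c3 ⇒ r4c3=4.
Step 3. [r3c3∈{2}] r3c3 has the single candidate 2. So r3c3=2.
Step 4. [r2c2∈{3}] only 3 remains possible at r2c2. So r2c2=3.
Step 5. [r1c3∈{3}] r1c3's peers cover all but 3. So r1c3=3.
Step 6. [r3c1∈{1}] r3c1 is down to just 1 ⇒ r3c1=1.
Step 7. [r4c1∈{3}] r4c1 is down to just 3 ⇒ r4c1=3.

Answer: 4 1 3 2 / 2 3 1 4 / 1 4 2 3 / 3 2 4 1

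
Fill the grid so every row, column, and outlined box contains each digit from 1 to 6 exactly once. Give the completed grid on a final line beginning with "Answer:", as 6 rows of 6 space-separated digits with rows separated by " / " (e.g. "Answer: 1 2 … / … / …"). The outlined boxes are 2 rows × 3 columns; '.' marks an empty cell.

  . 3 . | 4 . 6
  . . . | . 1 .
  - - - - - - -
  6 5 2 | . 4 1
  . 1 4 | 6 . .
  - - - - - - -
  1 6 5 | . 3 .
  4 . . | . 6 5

Step 1. [r2c4∈{2,3,5}] r2c4 is the only open cell in col 4 admitting 5, so r2c4=5.
Step 2. [r2c1∈{2}] only 2 remains possible at r2c1, so r2c1=2.
Step 3. [r5c4∈{2}] r5c4's peers cover all but 2. So r5c4=2.
Step 4. [r4c6∈{2,3}] across col 6, 2 lands solely at r4c6 ⇒ r4c6=2.
Step 5. [r1c1∈{5}] only 5 remains possible at r1c1. So r1c1=5.
Step 6. [r2c3∈{6}] nothing but 6 survives at r2c3. So r2c3=6.
Step 7. [r6c3∈{3}] r6c3 has the single candidate 3. So r6c3=3.
Step 8. [r1c5∈{2}] r1c5's peers cover all but 2, so r1c5=2.
Step 9. [r2c6∈{3}] nothing but 3 survives at r2c6. So r2c6=3.
Step 10. [r5c6∈{4}] r5c6 is down to just 4. So r5c6=4.
Step 11. [r2c2∈{4}] nothing but 4 survives at r2c2. So r2c2=4.
Step 12. [r4c1∈{3}] r4c1 has the single candidate 3 ⇒ r4c1=3.
Step 13. [r4c5∈{5}] nothing but 5 survives at r4c5 ⇒ r4c5=5.
Step 14. [r1c3∈{1}] nothing but 1 survives at r1c3, so r1c3=1.
Step 15. [r3c4∈{3}] r3c4's peers cover all but 3 ⇒ r3c4=3.
Step 16. [r6c2∈{2}] r6c2's peers cover all but 2 ⇒ r6c2=2.
Step 17. [r6c4∈{1}] r6c4's peers cover all but 1, so r6c4=1.

Answer: 5 3 1 4 2 6 / 2 4 6 5 1 3 / 6 5 2 3 4 1 / 3 1 4 6 5 2 / 1 6 5 2 3 4 / 4 2 3 1 6 5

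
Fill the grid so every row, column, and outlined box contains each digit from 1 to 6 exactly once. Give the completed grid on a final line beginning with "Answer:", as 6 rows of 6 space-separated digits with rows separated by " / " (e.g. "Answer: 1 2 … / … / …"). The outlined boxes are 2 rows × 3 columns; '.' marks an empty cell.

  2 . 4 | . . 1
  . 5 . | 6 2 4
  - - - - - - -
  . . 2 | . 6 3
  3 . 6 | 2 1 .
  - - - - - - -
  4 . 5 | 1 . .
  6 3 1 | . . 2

Step 1. [r3c4∈{4,5}] across box 4, 4 lands solely at r3c4 ⇒ r3c4=4.
Step 2. [r6c4∈{5}] r6c4's peers cover all but 5. So r6c4=5.
Step 3. [r3c2∈{1}] r3c2 has the single candidate 1. So r3c2=1.
Step 4. [r1c5∈{3,5}] r1c5 is the only open cell in row 1 admitting 5, so r1c5=5.
Step 5. [r1c4∈{3}] r1c4's peers cover all but 3, so r1c4=3.
Step 6. [r3c1∈{5}] nothing but 5 survives at r3c1 ⇒ r3c1=5.
Step 7. [r2c3∈{3}] r2c3's peers cover all but 3. So r2c3=3.
Step 8. [r1c2∈{6}] r1c2's peers cover all but 6 ⇒ r1c2=6.
Step 9. [r5c6∈{6}] r5c6 is down to just 6 ⇒ r5c6=6.
Step 10. [r4c6∈{5}] r4c6 has the single candidate 5 ⇒ r4c6=5.
Step 11. [r2c1∈{1}] r2c1's peers cover all but 1. So r2c1=1.
Step 12. [r6c5∈{4}] nothing but 4 survives at r6c5, so r6c5=4.
Step 13. [r4c2∈{4}] nothing but 4 survives at r4c2. So r4c2=4.
Step 14. [r5c5∈{3}] only 3 remains possible at r5c5. So r5c5=3.
Step 15. [r5c2∈{2}] r5c2 is down to just 2. So r5c2=2.

Answer: 2 6 4 3 5 1 / 1 5 3 6 2 4 / 5 1 2 4 6 3 / 3 4 6 2 1 5 / 4 2 5 1 3 6 / 6 3 1 5 4 2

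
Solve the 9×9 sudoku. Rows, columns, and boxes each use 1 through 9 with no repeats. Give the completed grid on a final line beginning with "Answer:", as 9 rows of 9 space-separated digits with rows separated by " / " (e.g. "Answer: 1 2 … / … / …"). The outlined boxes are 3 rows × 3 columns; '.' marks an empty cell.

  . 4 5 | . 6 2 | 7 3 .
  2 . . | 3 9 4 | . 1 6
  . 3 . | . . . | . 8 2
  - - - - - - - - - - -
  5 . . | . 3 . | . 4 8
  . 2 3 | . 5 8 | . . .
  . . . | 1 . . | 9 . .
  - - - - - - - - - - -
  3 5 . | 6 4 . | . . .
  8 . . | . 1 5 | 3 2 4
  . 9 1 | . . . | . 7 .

Step 1. [r3c5∈{7}] nothing but 7 survives at r3c5. So r3c5=7.
Step 2. [r9c7∈{5,6,8}] 6 has one home in box 9: r9c7 ⇒ r9c7=6.
Step 3. [r6c3∈{4,6,7,8}] r6c3 is the only open cell in col 3 admitting 4. So r6c3=4.
Step 4. [r8c4∈{7,9}] 9 has one home in row 8: r8c4, so r8c4=9.
Step 5. [r5c1∈{1,6,7,9}] in row 5, 9 fits only at r5c1 ⇒ r5c1=9.
Step 6. [r6c1∈{6,7}] col 1 places 7 nowhere but r6c1 ⇒ r6c1=7.
Step 7. [r4c3∈{6}] nothing but 6 survives at r4c3, so r4c3=6.
Step 8. [r5c7∈{1}] r5c7 has the single candidate 1, so r5c7=1.
Step 9. [r8c3∈{7}] nothing but 7 survives at r8c3, so r8c3=7.
Step 10. [r6c5∈{2}] nothing but 2 survives at r6c5 ⇒ r6c5=2.
Step 11. [r4c4∈{7}] nothing but 7 survives at r4c4. So r4c4=7.
Step 12. [r6c8∈{5,6}] r6c8 is the only open cell in col 8 admitting 5. So r6c8=5.
Step 13. [r2c2∈{7,8}] across row 2, 7 lands solely at r2c2, so r2c2=7.
Step 14. [r3c6∈{1}] r3c6's peers cover all but 1 ⇒ r3c6=1.
Step 15. [r9c5∈{8}] r9c5 is down to just 8 ⇒ r9c5=8.
Step 16. [r7c8∈{9}] r7c8's peers cover all but 9, so r7c8=9.
Step 17. [r3c7∈{4,5}] r3c7 is the only open cell in row 3 admitting 4, so r3c7=4.
Step 18. [r3c4∈{5}] r3c4 is down to just 5, so r3c4=5.
Step 19. [r7c9∈{1}] r7c9 is down to just 1 ⇒ r7c9=1.
Step 20. [r3c3∈{9}] nothing but 9 survives at r3c3 ⇒ r3c3=9.
Step 21. [r9c1∈{4}] r9c1's peers cover all but 4. So r9c1=4.
Step 22. [r5c9∈{7}] r5c9's peers cover all but 7 ⇒ r5c9=7.
Step 23. [r4c2∈{1}] nothing but 1 survives at r4c2. So r4c2=1.
Step 24. [r1c1∈{1}] r1c1 is down to just 1, so r1c1=1.
Step 25. [r7c3∈{2}] r7c3 is down to just 2. So r7c3=2.
Step 26. [r8c2∈{6}] r8c2's peers cover all but 6. So r8c2=6.
Step 27. [r1c4∈{8}] r1c4's peers cover all but 8. So r1c4=8.
Step 28. [r3c1∈{6}] r3c1 is down to just 6, so r3c1=6.
Step 29. [r4c6∈{9}] only 9 remains possible at r4c6 ⇒ r4c6=9.
Step 30. [r2c7∈{5}] r2c7 is down to just 5 ⇒ r2c7=5.
Step 31. [r6c2∈{8}] nothing but 8 survives at r6c2, so r6c2=8.
Step 32. [r6c9∈{3}] only 3 remains possible at r6c9. So r6c9=3.
Step 33. [r9c9∈{5}] r9c9 has the single candidate 5, so r9c9=5.
Step 34. [r2c3∈{8}] r2c3 has the single candidate 8. So r2c3=8.
Step 35. [r1c9∈{9}] nothing but 9 survives at r1c9, so r1c9=9.
Step 36. [r9c4∈{2}] nothing but 2 survives at r9c4. So r9c4=2.
Step 37. [r9c6∈{3}] r9c6's peers cover all but 3 ⇒ r9c6=3.
Step 38. [r6c6∈{6}] r6c6 is down to just 6 ⇒ r6c6=6.
Step 39. [r5c4∈{4}] r5c4 is down to just 4. So r5c4=4.
Step 40. [r7c7∈{8}] nothing but 8 survives at r7c7, so r7c7=8.
Step 41. [r5c8∈{6}] r5c8's peers cover all but 6, so r5c8=6.
Step 42. [r7c6∈{7}] r7c6 is down to just 7. So r7c6=7.
Step 43. [r4c7∈{2}] r4c7's peers cover all but 2. So r4c7=2.

Answer: 1 4 5 8 6 2 7 3 9 / 2 7 8 3 9 4 5 1 6 / 6 3 9 5 7 1 4 8 2 / 5 1 6 7 3 9 2 4 8 / 9 2 3 4 5 8 1 6 7 / 7 8 4 1 2 6 9 5 3 / 3 5 2 6 4 7 8 9 1 / 8 6 7 9 1 5 3 2 4 / 4 9 1 2 8 3 6 7 5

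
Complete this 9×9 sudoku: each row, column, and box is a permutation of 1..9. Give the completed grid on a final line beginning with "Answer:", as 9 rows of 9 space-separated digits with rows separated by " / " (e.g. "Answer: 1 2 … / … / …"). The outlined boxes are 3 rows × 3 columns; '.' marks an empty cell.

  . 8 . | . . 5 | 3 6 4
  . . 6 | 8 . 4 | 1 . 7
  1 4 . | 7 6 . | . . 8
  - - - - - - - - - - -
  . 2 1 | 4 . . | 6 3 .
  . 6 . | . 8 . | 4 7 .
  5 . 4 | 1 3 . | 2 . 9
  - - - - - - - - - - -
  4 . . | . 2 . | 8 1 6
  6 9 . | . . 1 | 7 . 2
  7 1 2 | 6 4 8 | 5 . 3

Step 1. [r2c5∈{9}] r2c5 has the single candidate 9, so r2c5=9.
Step 2. [r8c5∈{5}] r8c5's peers cover all but 5, so r8c5=5.
Step 3. [r7c6∈{3,7,9}] across row 7, 7 lands solely at r7c6 ⇒ r7c6=7.
Step 4. [r4c6∈{9}] only 9 remains possible at r4c6, so r4c6=9.
Step 5. [r1c4∈{2}] nothing but 2 survives at r1c4 ⇒ r1c4=2.
Step 6. [r1c1∈{9}] r1c1 is down to just 9, so r1c1=9.
Step 7. [r3c8∈{2,5,9}] row 3 places 2 nowhere but r3c8 ⇒ r3c8=2.
Step 8. [r3c3∈{3,5}] row 3 places 5 nowhere but r3c3 ⇒ r3c3=5.
Step 9. [r7c3∈{3}] nothing but 3 survives at r7c3 ⇒ r7c3=3.
Step 10. [r5c4∈{5}] r5c4 has the single candidate 5, so r5c4=5.
Step 11. [r2c2∈{3}] r2c2 is down to just 3, so r2c2=3.
Step 12. [r7c4∈{9}] nothing but 9 survives at r7c4 ⇒ r7c4=9.
Step 13. [r8c3∈{8}] only 8 remains possible at r8c3 ⇒ r8c3=8.
Step 14. [r2c8∈{5}] r2c8 is down to just 5. So r2c8=5.
Step 15. [r5c6∈{2}] nothing but 2 survives at r5c6, so r5c6=2.
Step 16. [r1c5∈{1}] r1c5's peers cover all but 1. So r1c5=1.
Step 17. [r5c1∈{3}] only 3 remains possible at r5c1 ⇒ r5c1=3.
Step 18. [r5c3∈{9}] r5c3 is down to just 9 ⇒ r5c3=9.
Step 19. [r6c6∈{6}] nothing but 6 survives at r6c6, so r6c6=6.
Step 20. [r7c2∈{5}] r7c2 is down to just 5 ⇒ r7c2=5.
Step 21. [r1c3∈{7}] r1c3 is down to just 7 ⇒ r1c3=7.
Step 22. [r4c9∈{5}] r4c9 is down to just 5 ⇒ r4c9=5.
Step 23. [r4c1∈{8}] r4c1's peers cover all but 8, so r4c1=8.
Step 24. [r2c1∈{2}] r2c1's peers cover all but 2 ⇒ r2c1=2.
Step 25. [r6c8∈{8}] r6c8 has the single candidate 8, so r6c8=8.
Step 26. [r4c5∈{7}] r4c5 is down to just 7 ⇒ r4c5=7.
Step 27. [r8c4∈{3}] nothing but 3 survives at r8c4 ⇒ r8c4=3.
Step 28. [r6c2∈{7}] r6c2 has the single candidate 7, so r6c2=7.
Step 29. [r3c7∈{9}] r3c7's peers cover all but 9, so r3c7=9.
Step 30. [r8c8∈{4}] only 4 remains possible at r8c8. So r8c8=4.
Step 31. [r9c8∈{9}] r9c8's peers cover all but 9. So r9c8=9.
Step 32. [r5c9∈{1}] only 1 remains possible at r5c9, so r5c9=1.
Step 33. [r3c6∈{3}] r3c6 has the single candidate 3, so r3c6=3.

Answer: 9 8 7 2 1 5 3 6 4 / 2 3 6 8 9 4 1 5 7 / 1 4 5 7 6 3 9 2 8 / 8 2 1 4 7 9 6 3 5 / 3 6 9 5 8 2 4 7 1 / 5 7 4 1 3 6 2 8 9 / 4 5 3 9 2 7 8 1 6 / 6 9 8 3 5 1 7 4 2 / 7 1 2 6 4 8 5 9 3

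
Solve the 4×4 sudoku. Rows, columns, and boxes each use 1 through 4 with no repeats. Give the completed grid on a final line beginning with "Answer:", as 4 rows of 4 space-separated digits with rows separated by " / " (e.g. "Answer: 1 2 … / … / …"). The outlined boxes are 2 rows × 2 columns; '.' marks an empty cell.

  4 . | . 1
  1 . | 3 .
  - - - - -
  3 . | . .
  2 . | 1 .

Step 1. [r3c3∈{2,4}] 4 has one home in col 3: r3c3. So r3c3=4.
Step 2. [r2c2∈{2}] r2c2 has the single candidate 2. So r2c2=2.
Step 3. [r3c2∈{1}] r3c2 is down to just 1 ⇒ r3c2=1.
Step 4. [r4c4∈{3}] r4c4 is down to just 3. So r4c4=3.
Step 5. [r1c2∈{3}] nothing but 3 survives at r1c2. So r1c2=3.
Step 6. [r3c4∈{2}] only 2 remains possible at r3c4 ⇒ r3c4=2.
Step 7. [r1c3∈{2}] only 2 remains possible at r1c3. So r1c3=2.
Step 8. [r2c4∈{4}] r2c4 is down to just 4, so r2c4=4.
Step 9. [r4c2∈{4}] r4c2's peers cover all but 4 ⇒ r4c2=4.

Answer: 4 3 2 1 / 1 2 3 4 / 3 1 4 2 / 2 4 1 3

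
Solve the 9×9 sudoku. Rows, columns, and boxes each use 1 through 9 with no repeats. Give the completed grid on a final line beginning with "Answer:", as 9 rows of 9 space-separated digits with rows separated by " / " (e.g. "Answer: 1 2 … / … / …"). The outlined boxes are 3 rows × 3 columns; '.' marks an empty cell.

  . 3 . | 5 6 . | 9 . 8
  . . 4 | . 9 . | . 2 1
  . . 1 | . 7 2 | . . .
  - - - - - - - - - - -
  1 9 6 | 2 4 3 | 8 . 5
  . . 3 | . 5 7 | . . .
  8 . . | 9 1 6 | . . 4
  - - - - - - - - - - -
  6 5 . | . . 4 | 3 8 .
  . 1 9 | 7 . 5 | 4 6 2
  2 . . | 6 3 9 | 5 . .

Step 1. [r7c3∈{7}] r7c3's peers cover all but 7, so r7c3=7.
Step 2. [r6c2∈{2,7}] in box 4, 7 fits only at r6c2. So r6c2=7.
Step 3. [r3c7∈{6}] only 6 remains possible at r3c7, so r3c7=6.
Step 4. [r5c2∈{2,4}] in col 2, 2 fits only at r5c2. So r5c2=2.
Step 5. [r3c8∈{3,4,5}] r3c8 is the only open cell in col 8 admitting 5, so r3c8=5.
Step 6. [r2c6∈{8}] only 8 remains possible at r2c6. So r2c6=8.
Step 7. [r5c8∈{1,9}] r5c8 is the only open cell in col 8 admitting 9 ⇒ r5c8=9.
Step 8. [r2c7∈{7}] r2c7 is down to just 7 ⇒ r2c7=7.
Step 9. [r2c4∈{3}] only 3 remains possible at r2c4 ⇒ r2c4=3.
Step 10. [r9c2∈{4,8}] 4 has one home in row 9: r9c2 ⇒ r9c2=4.
Step 11. [r9c9∈{7}] r9c9 has the single candidate 7 ⇒ r9c9=7.
Step 12. [r9c3∈{8}] r9c3 has the single candidate 8, so r9c3=8.
Step 13. [r3c2∈{8}] only 8 remains possible at r3c2 ⇒ r3c2=8.
Step 14. [r8c5∈{8}] r8c5 is down to just 8. So r8c5=8.
Step 15. [r5c4∈{8}] r5c4 is down to just 8, so r5c4=8.
Step 16. [r7c9∈{9}] r7c9 has the single candidate 9, so r7c9=9.
Step 17. [r9c8∈{1}] r9c8 has the single candidate 1, so r9c8=1.
Step 18. [r1c1∈{7}] r1c1 has the single candidate 7. So r1c1=7.
Step 19. [r8c1∈{3}] only 3 remains possible at r8c1. So r8c1=3.
Step 20. [r6c8∈{3}] r6c8 has the single candidate 3, so r6c8=3.
Step 21. [r5c1∈{4}] only 4 remains possible at r5c1 ⇒ r5c1=4.
Step 22. [r1c6∈{1}] r1c6's peers cover all but 1 ⇒ r1c6=1.
Step 23. [r2c1∈{5}] r2c1's peers cover all but 5. So r2c1=5.
Step 24. [r7c5∈{2}] nothing but 2 survives at r7c5 ⇒ r7c5=2.
Step 25. [r5c7∈{1}] only 1 remains possible at r5c7, so r5c7=1.
Step 26. [r3c1∈{9}] r3c1 is down to just 9 ⇒ r3c1=9.
Step 27. [r1c8∈{4}] only 4 remains possible at r1c8 ⇒ r1c8=4.
Step 28. [r3c4∈{4}] r3c4 is down to just 4. So r3c4=4.
Step 29. [r6c7∈{2}] r6c7 is down to just 2. So r6c7=2.
Step 30. [r2c2∈{6}] r2c2's peers cover all but 6. So r2c2=6.
Step 31. [r5c9∈{6}] r5c9 is down to just 6. So r5c9=6.
Step 32. [r1c3∈{2}] nothing but 2 survives at r1c3 ⇒ r1c3=2.
Step 33. [r3c9∈{3}] r3c9 has the single candidate 3, so r3c9=3.
Step 34. [r4c8∈{7}] r4c8 has the single candidate 7, so r4c8=7.
Step 35. [r6c3∈{5}] r6c3 is down to just 5 ⇒ r6c3=5.
Step 36. [r7c4∈{1}] nothing but 1 survives at r7c4, so r7c4=1.

Answer: 7 3 2 5 6 1 9 4 8 / 5 6 4 3 9 8 7 2 1 / 9 8 1 4 7 2 6 5 3 / 1 9 6 2 4 3 8 7 5 / 4 2 3 8 5 7 1 9 6 / 8 7 5 9 1 6 2 3 4 / 6 5 7 1 2 4 3 8 9 / 3 1 9 7 8 5 4 6 2 / 2 4 8 6 3 9 5 1 7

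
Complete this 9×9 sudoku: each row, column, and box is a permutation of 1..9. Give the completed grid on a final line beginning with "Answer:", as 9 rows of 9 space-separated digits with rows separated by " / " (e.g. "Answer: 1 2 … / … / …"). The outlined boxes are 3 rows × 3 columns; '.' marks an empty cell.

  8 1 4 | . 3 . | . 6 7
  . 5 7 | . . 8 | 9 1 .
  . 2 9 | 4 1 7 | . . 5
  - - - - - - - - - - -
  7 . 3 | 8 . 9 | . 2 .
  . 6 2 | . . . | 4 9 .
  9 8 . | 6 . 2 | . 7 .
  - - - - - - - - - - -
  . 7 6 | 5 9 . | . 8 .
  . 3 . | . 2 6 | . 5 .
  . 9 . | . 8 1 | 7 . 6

Step 1. [r8c7∈{1}] only 1 remains possible at r8c7, so r8c7=1.
Step 2. [r2c9∈{2,3,4}] row 2 places 4 nowhere but r2c9. So r2c9=4.
Step 3. [r5c4∈{1,3,7}] across col 4, 1 lands solely at r5c4, so r5c4=1.
Step 4. [r5c1∈{5}] r5c1 has the single candidate 5, so r5c1=5.
Step 5. [r3c8∈{3}] r3c8 is down to just 3 ⇒ r3c8=3.
Step 6. [r7c9∈{2,3}] r7c9 is the only open cell in col 9 admitting 2. So r7c9=2.
Step 7. [r5c6∈{3}] r5c6 has the single candidate 3, so r5c6=3.
Step 8. [r6c9∈{1,3}] in col 9, 3 fits only at r6c9 ⇒ r6c9=3.
Step 9. [r6c7∈{5}] only 5 remains possible at r6c7 ⇒ r6c7=5.
Step 10. [r8c1∈{4}] r8c1 has the single candidate 4, so r8c1=4.
Step 11. [r4c5∈{4,5}] in row 4, 5 fits only at r4c5 ⇒ r4c5=5.
Step 12. [r2c4∈{2}] nothing but 2 survives at r2c4. So r2c4=2.
Step 13. [r3c1∈{6}] only 6 remains possible at r3c1, so r3c1=6.
Step 14. [r8c9∈{9}] r8c9 has the single candidate 9. So r8c9=9.
Step 15. [r4c9∈{1}] r4c9's peers cover all but 1, so r4c9=1.
Step 16. [r5c5∈{7}] nothing but 7 survives at r5c5. So r5c5=7.
Step 17. [r9c8∈{4}] r9c8 has the single candidate 4. So r9c8=4.
Step 18. [r2c1∈{3}] nothing but 3 survives at r2c1. So r2c1=3.
Step 19. [r7c1∈{1}] only 1 remains possible at r7c1 ⇒ r7c1=1.
Step 20. [r7c7∈{3}] r7c7 has the single candidate 3 ⇒ r7c7=3.
Step 21. [r8c4∈{7}] r8c4's peers cover all but 7. So r8c4=7.
Step 22. [r4c2∈{4}] r4c2's peers cover all but 4 ⇒ r4c2=4.
Step 23. [r1c6∈{5}] only 5 remains possible at r1c6, so r1c6=5.
Step 24. [r5c9∈{8}] r5c9's peers cover all but 8. So r5c9=8.
Step 25. [r8c3∈{8}] r8c3 is down to just 8, so r8c3=8.
Step 26. [r7c6∈{4}] r7c6 has the single candidate 4 ⇒ r7c6=4.
Step 27. [r6c3∈{1}] r6c3 has the single candidate 1, so r6c3=1.
Step 28. [r9c1∈{2}] r9c1's peers cover all but 2 ⇒ r9c1=2.
Step 29. [r6c5∈{4}] only 4 remains possible at r6c5. So r6c5=4.
Step 30. [r2c5∈{6}] nothing but 6 survives at r2c5 ⇒ r2c5=6.
Step 31. [r1c4∈{9}] nothing but 9 survives at r1c4. So r1c4=9.
Step 32. [r1c7∈{2}] only 2 remains possible at r1c7 ⇒ r1c7=2.
Step 33. [r4c7∈{6}] only 6 remains possible at r4c7. So r4c7=6.
Step 34. [r9c3∈{5}] nothing but 5 survives at r9c3 ⇒ r9c3=5.
Step 35. [r3c7∈{8}] r3c7 has the single candidate 8, so r3c7=8.
Step 36. [r9c4∈{3}] r9c4 is down to just 3, so r9c4=3.

Answer: 8 1 4 9 3 5 2 6 7 / 3 5 7 2 6 8 9 1 4 / 6 2 9 4 1 7 8 3 5 / 7 4 3 8 5 9 6 2 1 / 5 6 2 1 7 3 4 9 8 / 9 8 1 6 4 2 5 7 3 / 1 7 6 5 9 4 3 8 2 / 4 3 8 7 2 6 1 5 9 / 2 9 5 3 8 1 7 4 6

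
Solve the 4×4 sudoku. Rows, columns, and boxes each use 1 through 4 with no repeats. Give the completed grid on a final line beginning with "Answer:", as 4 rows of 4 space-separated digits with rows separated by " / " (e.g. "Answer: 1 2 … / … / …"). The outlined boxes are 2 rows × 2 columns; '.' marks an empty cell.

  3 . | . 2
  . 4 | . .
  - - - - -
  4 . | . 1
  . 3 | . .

Step 1. [r2c1∈{1,2}] r2c1 is the only open cell in row 2 admitting 2. So r2c1=2.
Step 2. [r4c3∈{2,4}] in row 4, 2 fits only at r4c3 ⇒ r4c3=2.
Step 3. [r2c3∈{1,3}] across row 2, 1 lands solely at r2c3 ⇒ r2c3=1.
Step 4. [r1c2∈{1}] only 1 remains possible at r1c2 ⇒ r1c2=1.
Step 5. [r3c2∈{2}] only 2 remains possible at r3c2. So r3c2=2.
Step 6. [r4c4∈{4}] r4c4 is down to just 4 ⇒ r4c4=4.
Step 7. [r1c3∈{4}] r1c3 has the single candidate 4 ⇒ r1c3=4.
Step 8. [r4c1∈{1}] r4c1's peers cover all but 1, so r4c1=1.
Step 9. [r2c4∈{3}] r2c4 is down to just 3. So r2c4=3.
Step 10. [r3c3∈{3}] r3c3's peers cover all but 3, so r3c3=3.

Answer: 3 1 4 2 / 2 4 1 3 / 4 2 3 1 / 1 3 2 4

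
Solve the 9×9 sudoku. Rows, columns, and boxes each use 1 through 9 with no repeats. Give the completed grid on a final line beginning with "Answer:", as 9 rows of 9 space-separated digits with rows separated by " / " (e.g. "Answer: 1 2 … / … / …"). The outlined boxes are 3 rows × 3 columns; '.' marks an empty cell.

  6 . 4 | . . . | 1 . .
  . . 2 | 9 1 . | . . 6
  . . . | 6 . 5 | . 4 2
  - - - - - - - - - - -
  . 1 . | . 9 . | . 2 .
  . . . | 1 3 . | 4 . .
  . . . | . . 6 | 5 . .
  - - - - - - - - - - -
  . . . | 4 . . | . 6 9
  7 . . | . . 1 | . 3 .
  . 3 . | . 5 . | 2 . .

Step 1. [r8c7∈{8}] r8c7's peers cover all but 8. So r8c7=8.
Step 2. [r7c7∈{7}] nothing but 7 survives at r7c7, so r7c7=7.
Step 3. [r9c3∈{1,6,8,9}] row 9 places 6 nowhere but r9c3. So r9c3=6.
Step 4. [r8c4∈{2}] r8c4 is down to just 2. So r8c4=2.
Step 5. [r7c5∈{8}] r7c5's peers cover all but 8, so r7c5=8.
Step 6. [r9c1∈{1,4,8,9}] 8 has one home in row 9: r9c1. So r9c1=8.
Step 7. [r3c5∈{7}] r3c5 has the single candidate 7. So r3c5=7.
Step 8. [r5c2∈{2,5,6,7,8,9}] across row 5, 6 lands solely at r5c2, so r5c2=6.
Step 9. [r3c7∈{3,9}] col 7 places 9 nowhere but r3c7 ⇒ r3c7=9.
Step 10. [r1c2∈{5,7,8,9}] in row 1, 9 fits only at r1c2, so r1c2=9.
Step 11. [r2c2∈{5,7,8}] across box 1, 7 lands solely at r2c2. So r2c2=7.
Step 12. [r2c1∈{3,5}] in box 1, 5 fits only at r2c1, so r2c1=5.
Step 13. [r5c3∈{5,7,8,9}] across row 5, 5 lands solely at r5c3. So r5c3=5.
Step 14. [r2c8∈{8}] only 8 remains possible at r2c8. So r2c8=8.
Step 15. [r6c5∈{2,4}] r6c5 is the only open cell in col 5 admitting 4. So r6c5=4.
Step 16. [r5c6∈{2,7,8}] box 5 places 2 nowhere but r5c6 ⇒ r5c6=2.
Step 17. [r1c4∈{3,8}] r1c4 is the only open cell in col 4 admitting 3 ⇒ r1c4=3.
Step 18. [r9c4∈{7}] r9c4's peers cover all but 7 ⇒ r9c4=7.
Step 19. [r6c4∈{8}] only 8 remains possible at r6c4. So r6c4=8.
Step 20. [r4c3∈{3,7,8}] across box 4, 8 lands solely at r4c3 ⇒ r4c3=8.
Step 21. [r6c3∈{3,7,9}] in col 3, 7 fits only at r6c3, so r6c3=7.
Step 22. [r8c9∈{4,5}] across box 9, 5 lands solely at r8c9. So r8c9=5.
Step 23. [r1c9∈{7}] r1c9's peers cover all but 7. So r1c9=7.
Step 24. [r4c9∈{3}] r4c9 is down to just 3 ⇒ r4c9=3.
Step 25. [r6c1∈{2,3,9}] row 6 places 3 nowhere but r6c1, so r6c1=3.
Step 26. [r6c8∈{1,9}] across row 6, 9 lands solely at r6c8, so r6c8=9.
Step 27. [r3c1∈{1}] nothing but 1 survives at r3c1 ⇒ r3c1=1.
Step 28. [r7c2∈{2,5}] in row 7, 5 fits only at r7c2. So r7c2=5.
Step 29. [r9c8∈{1}] nothing but 1 survives at r9c8 ⇒ r9c8=1.
Step 30. [r9c9∈{4}] only 4 remains possible at r9c9, so r9c9=4.
Step 31. [r5c9∈{8}] r5c9 is down to just 8 ⇒ r5c9=8.
Step 32. [r3c3∈{3}] r3c3's peers cover all but 3, so r3c3=3.
Step 33. [r6c9∈{1}] r6c9's peers cover all but 1 ⇒ r6c9=1.
Step 34. [r2c7∈{3}] r2c7 has the single candidate 3 ⇒ r2c7=3.
Step 35. [r7c3∈{1}] nothing but 1 survives at r7c3. So r7c3=1.
Step 36. [r3c2∈{8}] only 8 remains possible at r3c2, so r3c2=8.
Step 37. [r9c6∈{9}] only 9 remains possible at r9c6 ⇒ r9c6=9.
Step 38. [r4c7∈{6}] r4c7's peers cover all but 6 ⇒ r4c7=6.
Step 39. [r5c1∈{9}] r5c1 has the single candidate 9 ⇒ r5c1=9.
Step 40. [r7c6∈{3}] r7c6's peers cover all but 3, so r7c6=3.
Step 41. [r8c5∈{6}] r8c5's peers cover all but 6 ⇒ r8c5=6.
Step 42. [r1c8∈{5}] r1c8's peers cover all but 5, so r1c8=5.
Step 43. [r6c2∈{2}] r6c2 has the single candidate 2, so r6c2=2.
Step 44. [r5c8∈{7}] only 7 remains possible at r5c8. So r5c8=7.
Step 45. [r8c2∈{4}] only 4 remains possible at r8c2 ⇒ r8c2=4.
Step 46. [r8c3∈{9}] r8c3's peers cover all but 9 ⇒ r8c3=9.
Step 47. [r7c1∈{2}] nothing but 2 survives at r7c1, so r7c1=2.
Step 48. [r4c1∈{4}] only 4 remains possible at r4c1. So r4c1=4.
Step 49. [r1c6∈{8}] only 8 remains possible at r1c6, so r1c6=8.
Step 50. [r4c4∈{5}] r4c4 has the single candidate 5. So r4c4=5.
Step 51. [r1c5∈{2}] r1c5's peers cover all but 2. So r1c5=2.
Step 52. [r2c6∈{4}] r2c6 has the single candidate 4 ⇒ r2c6=4.
Step 53. [r4c6∈{7}] r4c6's peers cover all but 7 ⇒ r4c6=7.

Answer: 6 9 4 3 2 8 1 5 7 / 5 7 2 9 1 4 3 8 6 / 1 8 3 6 7 5 9 4 2 / 4 1 8 5 9 7 6 2 3 / 9 6 5 1 3 2 4 7 8 / 3 2 7 8 4 6 5 9 1 / 2 5 1 4 8 3 7 6 9 / 7 4 9 2 6 1 8 3 5 / 8 3 6 7 5 9 2 1 4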